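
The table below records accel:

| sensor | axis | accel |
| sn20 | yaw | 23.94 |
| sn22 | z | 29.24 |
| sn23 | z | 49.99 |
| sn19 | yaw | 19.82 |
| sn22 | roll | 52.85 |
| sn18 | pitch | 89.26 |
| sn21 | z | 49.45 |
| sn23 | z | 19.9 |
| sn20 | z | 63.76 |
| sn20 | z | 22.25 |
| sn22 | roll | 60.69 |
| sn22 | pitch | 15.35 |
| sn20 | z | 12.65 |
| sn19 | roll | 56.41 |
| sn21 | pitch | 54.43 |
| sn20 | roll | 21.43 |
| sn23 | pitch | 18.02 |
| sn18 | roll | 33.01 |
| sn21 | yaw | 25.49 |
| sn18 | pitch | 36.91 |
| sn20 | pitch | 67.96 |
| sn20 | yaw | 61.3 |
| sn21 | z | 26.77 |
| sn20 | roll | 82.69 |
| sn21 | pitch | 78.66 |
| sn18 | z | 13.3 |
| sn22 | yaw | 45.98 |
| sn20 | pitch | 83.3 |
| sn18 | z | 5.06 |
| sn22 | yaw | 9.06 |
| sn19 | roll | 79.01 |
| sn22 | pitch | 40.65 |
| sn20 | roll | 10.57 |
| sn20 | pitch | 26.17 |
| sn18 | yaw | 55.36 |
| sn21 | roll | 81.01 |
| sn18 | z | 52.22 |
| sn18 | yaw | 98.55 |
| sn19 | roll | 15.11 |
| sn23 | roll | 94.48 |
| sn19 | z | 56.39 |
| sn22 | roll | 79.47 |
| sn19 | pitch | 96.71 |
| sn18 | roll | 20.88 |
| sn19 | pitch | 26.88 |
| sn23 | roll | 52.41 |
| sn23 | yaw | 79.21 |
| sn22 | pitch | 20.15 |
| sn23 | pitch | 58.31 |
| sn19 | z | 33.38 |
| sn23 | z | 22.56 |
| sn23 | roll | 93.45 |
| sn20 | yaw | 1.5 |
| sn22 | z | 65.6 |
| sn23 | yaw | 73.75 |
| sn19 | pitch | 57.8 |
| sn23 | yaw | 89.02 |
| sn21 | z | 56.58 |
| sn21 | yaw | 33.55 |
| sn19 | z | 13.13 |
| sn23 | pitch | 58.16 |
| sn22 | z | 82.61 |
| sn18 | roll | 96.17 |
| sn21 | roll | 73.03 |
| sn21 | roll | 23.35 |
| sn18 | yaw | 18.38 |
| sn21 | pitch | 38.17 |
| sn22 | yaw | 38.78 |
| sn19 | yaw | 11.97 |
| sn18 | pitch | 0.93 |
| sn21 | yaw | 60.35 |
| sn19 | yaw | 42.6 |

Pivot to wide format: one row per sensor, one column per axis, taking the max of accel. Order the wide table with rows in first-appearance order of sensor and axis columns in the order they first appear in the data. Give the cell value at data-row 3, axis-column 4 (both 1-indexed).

58.31

With rows in first-appearance order of sensor, row 3 is sensor=sn23. axis columns in first-appearance order: yaw, z, roll, pitch; column 4 is pitch.
Long rows with sensor=sn23, axis=pitch: max(18.02, 58.31, 58.16) = 58.31.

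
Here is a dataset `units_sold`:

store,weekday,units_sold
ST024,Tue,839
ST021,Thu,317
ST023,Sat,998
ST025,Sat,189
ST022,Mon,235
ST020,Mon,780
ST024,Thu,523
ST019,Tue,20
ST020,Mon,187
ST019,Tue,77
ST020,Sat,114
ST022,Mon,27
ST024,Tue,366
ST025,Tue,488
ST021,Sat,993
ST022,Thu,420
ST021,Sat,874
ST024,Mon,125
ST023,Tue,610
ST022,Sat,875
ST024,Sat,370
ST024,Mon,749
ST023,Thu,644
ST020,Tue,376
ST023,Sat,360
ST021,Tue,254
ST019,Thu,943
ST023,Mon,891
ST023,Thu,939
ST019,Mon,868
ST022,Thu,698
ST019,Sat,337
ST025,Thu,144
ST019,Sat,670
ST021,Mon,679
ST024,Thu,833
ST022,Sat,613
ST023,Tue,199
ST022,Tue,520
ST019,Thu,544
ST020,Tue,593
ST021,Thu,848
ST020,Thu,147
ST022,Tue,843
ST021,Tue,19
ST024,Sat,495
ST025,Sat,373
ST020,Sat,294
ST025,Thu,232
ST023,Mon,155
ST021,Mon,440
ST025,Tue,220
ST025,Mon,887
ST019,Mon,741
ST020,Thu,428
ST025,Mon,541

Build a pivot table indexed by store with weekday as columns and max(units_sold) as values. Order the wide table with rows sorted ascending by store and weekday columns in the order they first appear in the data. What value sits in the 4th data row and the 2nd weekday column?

698

With rows sorted ascending by store, row 4 is store=ST022. weekday columns in first-appearance order: Tue, Thu, Sat, Mon; column 2 is Thu.
Long rows with store=ST022, weekday=Thu: max(420, 698) = 698.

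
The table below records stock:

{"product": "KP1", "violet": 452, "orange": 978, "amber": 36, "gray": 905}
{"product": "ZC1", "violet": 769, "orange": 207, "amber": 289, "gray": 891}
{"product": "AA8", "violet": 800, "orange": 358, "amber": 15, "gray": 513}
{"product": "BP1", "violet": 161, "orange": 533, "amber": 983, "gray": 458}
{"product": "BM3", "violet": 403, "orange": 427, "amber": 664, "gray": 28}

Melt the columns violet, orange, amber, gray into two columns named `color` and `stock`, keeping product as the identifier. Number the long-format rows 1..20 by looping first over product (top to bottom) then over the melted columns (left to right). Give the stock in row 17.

403

20 rows total (5 × 4). Row 17: index ⌊(17-1)/4⌋ = 4 into product → BM3; (17-1) mod 4 = 0 into the melted columns → violet.
So row 17 is (BM3, violet, 403); stock = 403.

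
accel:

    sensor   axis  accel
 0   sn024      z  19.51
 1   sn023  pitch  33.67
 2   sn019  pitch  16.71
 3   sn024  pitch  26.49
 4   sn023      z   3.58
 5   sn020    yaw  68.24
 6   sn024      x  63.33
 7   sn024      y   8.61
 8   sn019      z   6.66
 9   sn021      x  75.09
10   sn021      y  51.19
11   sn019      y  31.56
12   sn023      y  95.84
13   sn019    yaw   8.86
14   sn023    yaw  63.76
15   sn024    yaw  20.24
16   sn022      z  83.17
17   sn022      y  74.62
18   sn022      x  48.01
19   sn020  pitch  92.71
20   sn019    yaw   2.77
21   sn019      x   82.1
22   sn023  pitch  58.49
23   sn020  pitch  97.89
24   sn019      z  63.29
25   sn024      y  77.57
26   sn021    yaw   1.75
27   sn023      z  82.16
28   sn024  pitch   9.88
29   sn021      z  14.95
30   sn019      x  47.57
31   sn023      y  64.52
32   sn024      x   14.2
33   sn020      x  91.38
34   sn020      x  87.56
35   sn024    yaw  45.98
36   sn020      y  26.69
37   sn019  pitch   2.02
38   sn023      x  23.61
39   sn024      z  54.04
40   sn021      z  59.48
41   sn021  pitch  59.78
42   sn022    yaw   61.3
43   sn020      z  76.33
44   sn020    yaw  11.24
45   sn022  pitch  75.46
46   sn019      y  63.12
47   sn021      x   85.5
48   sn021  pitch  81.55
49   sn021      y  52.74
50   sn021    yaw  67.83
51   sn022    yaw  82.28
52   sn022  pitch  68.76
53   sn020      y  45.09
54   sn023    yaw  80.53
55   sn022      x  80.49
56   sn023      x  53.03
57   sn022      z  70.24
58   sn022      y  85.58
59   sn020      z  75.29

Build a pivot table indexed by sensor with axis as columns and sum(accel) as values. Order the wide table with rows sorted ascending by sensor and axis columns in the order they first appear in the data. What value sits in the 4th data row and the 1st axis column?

153.41

With rows sorted ascending by sensor, row 4 is sensor=sn022. axis columns in first-appearance order: z, pitch, yaw, x, y; column 1 is z.
Long rows with sensor=sn022, axis=z: 83.17 + 70.24 = 153.41.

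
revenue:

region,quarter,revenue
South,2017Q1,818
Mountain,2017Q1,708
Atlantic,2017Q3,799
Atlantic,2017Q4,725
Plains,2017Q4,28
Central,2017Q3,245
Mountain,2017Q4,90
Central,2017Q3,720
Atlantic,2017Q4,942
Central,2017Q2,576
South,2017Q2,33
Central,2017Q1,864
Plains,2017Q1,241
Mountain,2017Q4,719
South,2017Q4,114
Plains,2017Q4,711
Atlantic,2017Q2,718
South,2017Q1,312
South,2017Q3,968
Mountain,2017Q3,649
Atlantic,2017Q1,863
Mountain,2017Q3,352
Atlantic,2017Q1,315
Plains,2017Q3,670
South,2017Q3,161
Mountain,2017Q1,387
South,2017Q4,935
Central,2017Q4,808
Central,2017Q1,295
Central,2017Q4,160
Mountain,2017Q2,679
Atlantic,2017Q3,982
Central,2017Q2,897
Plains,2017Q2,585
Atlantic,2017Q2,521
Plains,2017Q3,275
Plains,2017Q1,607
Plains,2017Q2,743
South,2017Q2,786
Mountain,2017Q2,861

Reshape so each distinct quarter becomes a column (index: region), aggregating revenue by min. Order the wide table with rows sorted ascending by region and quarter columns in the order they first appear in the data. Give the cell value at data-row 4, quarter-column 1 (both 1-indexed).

With rows sorted ascending by region, row 4 is region=Plains. quarter columns in first-appearance order: 2017Q1, 2017Q3, 2017Q4, 2017Q2; column 1 is 2017Q1.
Long rows with region=Plains, quarter=2017Q1: min(241, 607) = 241.

241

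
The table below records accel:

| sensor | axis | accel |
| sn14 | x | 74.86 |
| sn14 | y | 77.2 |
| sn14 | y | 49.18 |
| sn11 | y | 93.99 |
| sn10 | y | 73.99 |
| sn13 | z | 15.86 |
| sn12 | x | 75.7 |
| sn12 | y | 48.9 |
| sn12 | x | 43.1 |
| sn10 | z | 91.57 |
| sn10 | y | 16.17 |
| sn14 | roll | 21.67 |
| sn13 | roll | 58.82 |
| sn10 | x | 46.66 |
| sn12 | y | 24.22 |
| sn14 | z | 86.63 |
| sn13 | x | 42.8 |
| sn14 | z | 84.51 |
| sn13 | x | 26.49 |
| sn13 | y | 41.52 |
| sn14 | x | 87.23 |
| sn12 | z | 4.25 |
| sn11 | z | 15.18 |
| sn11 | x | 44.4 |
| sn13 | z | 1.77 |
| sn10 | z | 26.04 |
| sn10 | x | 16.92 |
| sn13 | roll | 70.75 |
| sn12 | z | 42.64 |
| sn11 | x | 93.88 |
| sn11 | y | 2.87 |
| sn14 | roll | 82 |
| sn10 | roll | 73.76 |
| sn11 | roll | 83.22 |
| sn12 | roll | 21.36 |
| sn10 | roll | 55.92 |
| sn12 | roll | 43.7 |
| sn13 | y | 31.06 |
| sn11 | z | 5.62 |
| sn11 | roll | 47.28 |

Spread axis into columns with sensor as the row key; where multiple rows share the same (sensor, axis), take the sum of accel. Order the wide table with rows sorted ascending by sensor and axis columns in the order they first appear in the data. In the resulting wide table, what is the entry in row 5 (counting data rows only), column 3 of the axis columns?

With rows sorted ascending by sensor, row 5 is sensor=sn14. axis columns in first-appearance order: x, y, z, roll; column 3 is z.
Long rows with sensor=sn14, axis=z: 86.63 + 84.51 = 171.14.

171.14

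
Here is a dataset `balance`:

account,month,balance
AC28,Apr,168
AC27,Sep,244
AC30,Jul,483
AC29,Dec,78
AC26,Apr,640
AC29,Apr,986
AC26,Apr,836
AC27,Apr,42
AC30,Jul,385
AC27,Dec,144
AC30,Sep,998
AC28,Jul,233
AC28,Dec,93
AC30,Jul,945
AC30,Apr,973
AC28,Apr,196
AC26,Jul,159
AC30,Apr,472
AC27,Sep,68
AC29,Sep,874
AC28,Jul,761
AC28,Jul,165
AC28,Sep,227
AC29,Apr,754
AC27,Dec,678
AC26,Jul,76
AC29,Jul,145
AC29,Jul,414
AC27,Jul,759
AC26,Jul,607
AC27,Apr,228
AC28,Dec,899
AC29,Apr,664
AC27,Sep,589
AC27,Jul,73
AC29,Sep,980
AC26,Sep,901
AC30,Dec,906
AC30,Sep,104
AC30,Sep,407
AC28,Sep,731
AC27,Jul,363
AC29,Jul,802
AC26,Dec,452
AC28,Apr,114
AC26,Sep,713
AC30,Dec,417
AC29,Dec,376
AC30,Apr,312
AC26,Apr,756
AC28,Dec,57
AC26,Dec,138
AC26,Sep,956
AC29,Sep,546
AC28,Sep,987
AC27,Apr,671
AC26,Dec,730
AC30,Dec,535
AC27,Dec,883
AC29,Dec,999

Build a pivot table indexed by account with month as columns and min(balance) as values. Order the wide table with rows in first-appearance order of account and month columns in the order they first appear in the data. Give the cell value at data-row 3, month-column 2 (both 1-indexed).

With rows in first-appearance order of account, row 3 is account=AC30. month columns in first-appearance order: Apr, Sep, Jul, Dec; column 2 is Sep.
Long rows with account=AC30, month=Sep: min(998, 104, 407) = 104.

104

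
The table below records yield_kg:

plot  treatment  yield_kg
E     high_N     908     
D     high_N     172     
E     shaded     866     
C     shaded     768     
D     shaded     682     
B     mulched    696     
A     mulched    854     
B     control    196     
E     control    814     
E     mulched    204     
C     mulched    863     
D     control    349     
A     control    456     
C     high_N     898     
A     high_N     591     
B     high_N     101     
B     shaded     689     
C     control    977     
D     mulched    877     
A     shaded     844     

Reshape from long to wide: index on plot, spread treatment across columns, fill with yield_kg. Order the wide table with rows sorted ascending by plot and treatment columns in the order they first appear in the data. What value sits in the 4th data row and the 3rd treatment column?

With rows sorted ascending by plot, row 4 is plot=D. treatment columns in first-appearance order: high_N, shaded, mulched, control; column 3 is mulched.
Long rows with plot=D, treatment=mulched: yield_kg = 877.

877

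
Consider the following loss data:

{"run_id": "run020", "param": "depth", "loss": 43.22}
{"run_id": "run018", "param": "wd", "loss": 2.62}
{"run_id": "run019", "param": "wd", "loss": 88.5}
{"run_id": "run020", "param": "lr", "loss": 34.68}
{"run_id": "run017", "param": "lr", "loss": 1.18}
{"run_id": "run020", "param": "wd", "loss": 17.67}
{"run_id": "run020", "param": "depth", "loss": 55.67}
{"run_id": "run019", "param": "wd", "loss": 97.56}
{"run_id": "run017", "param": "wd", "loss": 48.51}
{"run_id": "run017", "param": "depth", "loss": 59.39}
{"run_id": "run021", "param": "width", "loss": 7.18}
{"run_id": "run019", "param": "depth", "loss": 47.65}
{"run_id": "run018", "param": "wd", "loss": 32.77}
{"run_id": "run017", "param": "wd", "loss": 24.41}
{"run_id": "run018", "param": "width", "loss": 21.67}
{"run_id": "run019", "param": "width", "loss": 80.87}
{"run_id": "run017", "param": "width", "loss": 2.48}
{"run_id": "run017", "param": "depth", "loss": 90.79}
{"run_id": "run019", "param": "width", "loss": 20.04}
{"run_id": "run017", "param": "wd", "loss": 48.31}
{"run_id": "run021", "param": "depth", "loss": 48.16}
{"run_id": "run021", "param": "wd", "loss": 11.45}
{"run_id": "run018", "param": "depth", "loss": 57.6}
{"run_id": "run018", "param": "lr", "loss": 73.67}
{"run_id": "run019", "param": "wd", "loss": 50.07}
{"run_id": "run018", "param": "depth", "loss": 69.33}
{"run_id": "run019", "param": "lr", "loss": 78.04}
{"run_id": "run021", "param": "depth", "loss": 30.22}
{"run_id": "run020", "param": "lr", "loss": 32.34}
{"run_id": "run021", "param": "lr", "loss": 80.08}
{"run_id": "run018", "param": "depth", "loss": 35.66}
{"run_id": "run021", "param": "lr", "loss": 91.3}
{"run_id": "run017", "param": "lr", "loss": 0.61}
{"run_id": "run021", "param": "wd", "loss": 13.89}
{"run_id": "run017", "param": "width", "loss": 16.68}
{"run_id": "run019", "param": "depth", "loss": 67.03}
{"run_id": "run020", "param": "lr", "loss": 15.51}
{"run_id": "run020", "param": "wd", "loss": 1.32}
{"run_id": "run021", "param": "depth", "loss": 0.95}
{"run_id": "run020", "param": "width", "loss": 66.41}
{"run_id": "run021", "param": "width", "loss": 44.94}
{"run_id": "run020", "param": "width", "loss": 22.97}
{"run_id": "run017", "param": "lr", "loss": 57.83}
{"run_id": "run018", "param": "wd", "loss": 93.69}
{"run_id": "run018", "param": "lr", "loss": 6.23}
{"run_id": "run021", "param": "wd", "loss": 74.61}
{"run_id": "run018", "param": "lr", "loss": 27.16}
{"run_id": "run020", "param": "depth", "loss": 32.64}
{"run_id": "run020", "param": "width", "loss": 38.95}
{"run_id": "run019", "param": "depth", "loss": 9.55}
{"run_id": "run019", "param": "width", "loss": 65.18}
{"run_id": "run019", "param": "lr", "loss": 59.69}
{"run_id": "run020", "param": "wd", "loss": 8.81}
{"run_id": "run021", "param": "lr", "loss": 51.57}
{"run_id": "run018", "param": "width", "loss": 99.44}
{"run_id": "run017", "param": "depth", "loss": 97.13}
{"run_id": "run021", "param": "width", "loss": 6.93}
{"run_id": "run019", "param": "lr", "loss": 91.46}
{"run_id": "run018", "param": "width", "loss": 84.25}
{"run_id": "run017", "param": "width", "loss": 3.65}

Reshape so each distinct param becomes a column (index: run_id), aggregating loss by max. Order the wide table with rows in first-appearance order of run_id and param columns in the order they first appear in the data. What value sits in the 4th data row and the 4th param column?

16.68

With rows in first-appearance order of run_id, row 4 is run_id=run017. param columns in first-appearance order: depth, wd, lr, width; column 4 is width.
Long rows with run_id=run017, param=width: max(2.48, 16.68, 3.65) = 16.68.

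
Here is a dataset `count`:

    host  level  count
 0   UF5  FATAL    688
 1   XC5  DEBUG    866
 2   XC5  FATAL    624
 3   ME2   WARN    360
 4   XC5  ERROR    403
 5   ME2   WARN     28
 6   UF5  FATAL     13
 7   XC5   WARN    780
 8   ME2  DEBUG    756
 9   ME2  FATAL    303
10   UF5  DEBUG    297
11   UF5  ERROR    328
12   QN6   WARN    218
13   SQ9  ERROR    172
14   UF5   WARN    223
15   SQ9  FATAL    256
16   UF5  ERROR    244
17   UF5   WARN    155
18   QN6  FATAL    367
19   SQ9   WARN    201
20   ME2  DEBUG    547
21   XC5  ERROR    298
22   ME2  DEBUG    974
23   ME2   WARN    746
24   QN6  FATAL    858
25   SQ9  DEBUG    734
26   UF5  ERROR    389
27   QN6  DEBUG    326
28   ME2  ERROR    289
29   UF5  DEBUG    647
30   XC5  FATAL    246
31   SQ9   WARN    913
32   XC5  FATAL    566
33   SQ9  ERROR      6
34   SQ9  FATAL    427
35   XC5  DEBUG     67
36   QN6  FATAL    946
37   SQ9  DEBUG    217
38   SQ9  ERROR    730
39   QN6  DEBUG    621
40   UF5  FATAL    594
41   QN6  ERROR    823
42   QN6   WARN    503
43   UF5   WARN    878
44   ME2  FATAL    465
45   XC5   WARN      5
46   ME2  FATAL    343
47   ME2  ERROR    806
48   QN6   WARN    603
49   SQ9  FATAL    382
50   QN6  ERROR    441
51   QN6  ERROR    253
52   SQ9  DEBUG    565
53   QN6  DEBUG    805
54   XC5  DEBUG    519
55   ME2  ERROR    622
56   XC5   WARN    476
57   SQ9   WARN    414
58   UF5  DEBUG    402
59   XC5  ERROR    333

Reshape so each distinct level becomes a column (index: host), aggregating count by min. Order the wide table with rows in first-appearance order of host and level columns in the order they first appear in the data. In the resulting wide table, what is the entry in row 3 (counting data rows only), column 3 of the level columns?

With rows in first-appearance order of host, row 3 is host=ME2. level columns in first-appearance order: FATAL, DEBUG, WARN, ERROR; column 3 is WARN.
Long rows with host=ME2, level=WARN: min(360, 28, 746) = 28.

28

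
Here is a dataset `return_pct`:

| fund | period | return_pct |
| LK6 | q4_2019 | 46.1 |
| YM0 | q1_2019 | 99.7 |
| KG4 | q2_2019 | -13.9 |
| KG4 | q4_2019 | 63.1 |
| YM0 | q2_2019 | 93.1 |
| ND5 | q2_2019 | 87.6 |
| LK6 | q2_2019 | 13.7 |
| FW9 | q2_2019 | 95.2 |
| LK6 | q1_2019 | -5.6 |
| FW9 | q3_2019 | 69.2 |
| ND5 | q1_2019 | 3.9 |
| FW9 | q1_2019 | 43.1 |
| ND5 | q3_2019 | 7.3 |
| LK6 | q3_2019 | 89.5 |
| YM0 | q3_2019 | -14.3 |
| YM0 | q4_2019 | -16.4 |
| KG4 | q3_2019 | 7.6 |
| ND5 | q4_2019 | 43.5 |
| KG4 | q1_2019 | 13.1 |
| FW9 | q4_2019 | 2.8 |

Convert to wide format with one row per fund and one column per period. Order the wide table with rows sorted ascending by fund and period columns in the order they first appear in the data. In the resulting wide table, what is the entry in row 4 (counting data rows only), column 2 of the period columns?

3.9

With rows sorted ascending by fund, row 4 is fund=ND5. period columns in first-appearance order: q4_2019, q1_2019, q2_2019, q3_2019; column 2 is q1_2019.
Long rows with fund=ND5, period=q1_2019: return_pct = 3.9.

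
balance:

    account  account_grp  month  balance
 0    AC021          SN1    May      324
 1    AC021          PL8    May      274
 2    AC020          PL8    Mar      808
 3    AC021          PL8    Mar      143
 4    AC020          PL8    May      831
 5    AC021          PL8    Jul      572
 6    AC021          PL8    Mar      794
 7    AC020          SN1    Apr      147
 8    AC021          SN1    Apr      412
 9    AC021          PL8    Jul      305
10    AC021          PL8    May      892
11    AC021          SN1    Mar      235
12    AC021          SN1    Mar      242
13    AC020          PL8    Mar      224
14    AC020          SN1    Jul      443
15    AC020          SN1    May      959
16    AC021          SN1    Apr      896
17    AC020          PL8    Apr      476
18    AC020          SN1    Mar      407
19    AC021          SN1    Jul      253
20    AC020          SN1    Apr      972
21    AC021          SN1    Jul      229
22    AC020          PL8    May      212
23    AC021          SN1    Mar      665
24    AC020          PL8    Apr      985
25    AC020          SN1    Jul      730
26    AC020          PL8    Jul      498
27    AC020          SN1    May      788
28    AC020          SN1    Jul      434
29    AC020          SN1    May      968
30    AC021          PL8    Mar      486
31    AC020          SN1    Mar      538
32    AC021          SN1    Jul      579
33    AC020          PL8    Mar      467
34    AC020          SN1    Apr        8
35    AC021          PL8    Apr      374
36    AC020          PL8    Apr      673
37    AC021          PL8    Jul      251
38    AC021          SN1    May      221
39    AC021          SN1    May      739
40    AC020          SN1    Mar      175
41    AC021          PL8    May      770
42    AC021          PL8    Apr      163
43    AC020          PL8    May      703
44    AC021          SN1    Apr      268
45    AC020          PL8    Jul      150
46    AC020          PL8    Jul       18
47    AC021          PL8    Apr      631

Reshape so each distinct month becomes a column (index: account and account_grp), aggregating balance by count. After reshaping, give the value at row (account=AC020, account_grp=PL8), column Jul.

3

Rows with account=AC020, account_grp=PL8 and month=Jul: balance values are 498, 150, 18.
3 rows match — count = 3.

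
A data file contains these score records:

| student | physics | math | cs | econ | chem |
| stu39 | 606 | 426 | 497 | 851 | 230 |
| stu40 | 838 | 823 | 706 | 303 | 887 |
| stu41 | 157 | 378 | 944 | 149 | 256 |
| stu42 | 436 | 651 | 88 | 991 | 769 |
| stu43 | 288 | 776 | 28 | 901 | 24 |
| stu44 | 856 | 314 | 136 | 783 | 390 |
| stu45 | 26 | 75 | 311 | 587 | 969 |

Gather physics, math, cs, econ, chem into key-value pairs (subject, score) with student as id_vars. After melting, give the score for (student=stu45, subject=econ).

Unpivoting turns each (student, wide-column) pair into one long row.
The wide cell at row stu45, column econ holds 587, so the long row (stu45, econ) has score=587.

587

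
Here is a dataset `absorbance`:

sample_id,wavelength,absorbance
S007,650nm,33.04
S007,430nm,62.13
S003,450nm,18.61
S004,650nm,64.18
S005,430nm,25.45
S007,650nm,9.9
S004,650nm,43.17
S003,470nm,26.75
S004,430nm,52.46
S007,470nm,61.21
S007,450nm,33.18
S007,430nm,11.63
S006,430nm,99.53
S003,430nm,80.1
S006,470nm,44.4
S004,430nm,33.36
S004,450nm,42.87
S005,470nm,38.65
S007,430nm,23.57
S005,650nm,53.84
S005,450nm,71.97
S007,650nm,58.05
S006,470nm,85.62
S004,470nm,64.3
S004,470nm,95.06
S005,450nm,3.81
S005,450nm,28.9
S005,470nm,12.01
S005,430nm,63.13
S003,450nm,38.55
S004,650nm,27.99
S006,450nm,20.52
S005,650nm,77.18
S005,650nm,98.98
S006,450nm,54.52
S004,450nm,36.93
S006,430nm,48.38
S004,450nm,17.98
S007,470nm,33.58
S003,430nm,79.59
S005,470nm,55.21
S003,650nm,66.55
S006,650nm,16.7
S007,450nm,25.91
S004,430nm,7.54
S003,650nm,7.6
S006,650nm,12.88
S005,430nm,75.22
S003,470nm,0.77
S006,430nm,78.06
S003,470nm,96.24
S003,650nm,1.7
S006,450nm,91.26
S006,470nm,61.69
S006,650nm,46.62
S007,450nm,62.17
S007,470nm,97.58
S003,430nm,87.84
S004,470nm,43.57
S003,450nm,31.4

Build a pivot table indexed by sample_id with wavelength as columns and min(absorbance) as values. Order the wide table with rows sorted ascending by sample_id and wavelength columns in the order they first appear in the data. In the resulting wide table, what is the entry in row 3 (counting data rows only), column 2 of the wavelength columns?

With rows sorted ascending by sample_id, row 3 is sample_id=S005. wavelength columns in first-appearance order: 650nm, 430nm, 450nm, 470nm; column 2 is 430nm.
Long rows with sample_id=S005, wavelength=430nm: min(25.45, 63.13, 75.22) = 25.45.

25.45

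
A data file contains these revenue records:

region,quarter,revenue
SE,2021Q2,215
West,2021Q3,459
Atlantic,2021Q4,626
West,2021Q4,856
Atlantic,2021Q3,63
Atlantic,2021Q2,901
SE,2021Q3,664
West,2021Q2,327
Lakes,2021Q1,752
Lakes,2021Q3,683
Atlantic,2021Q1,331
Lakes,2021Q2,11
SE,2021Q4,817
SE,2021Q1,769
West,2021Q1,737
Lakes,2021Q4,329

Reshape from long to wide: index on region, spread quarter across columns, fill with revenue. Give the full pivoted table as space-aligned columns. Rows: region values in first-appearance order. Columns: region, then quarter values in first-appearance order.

region    2021Q2  2021Q3  2021Q4  2021Q1
SE        215     664     817     769   
West      327     459     856     737   
Atlantic  901     63      626     331   
Lakes     11      683     329     752   

Columns: region plus the 4 distinct quarter values (2021Q2, 2021Q3, 2021Q4, 2021Q1).
For example, row SE column 2021Q2 takes revenue=215 from the long row (SE, 2021Q2).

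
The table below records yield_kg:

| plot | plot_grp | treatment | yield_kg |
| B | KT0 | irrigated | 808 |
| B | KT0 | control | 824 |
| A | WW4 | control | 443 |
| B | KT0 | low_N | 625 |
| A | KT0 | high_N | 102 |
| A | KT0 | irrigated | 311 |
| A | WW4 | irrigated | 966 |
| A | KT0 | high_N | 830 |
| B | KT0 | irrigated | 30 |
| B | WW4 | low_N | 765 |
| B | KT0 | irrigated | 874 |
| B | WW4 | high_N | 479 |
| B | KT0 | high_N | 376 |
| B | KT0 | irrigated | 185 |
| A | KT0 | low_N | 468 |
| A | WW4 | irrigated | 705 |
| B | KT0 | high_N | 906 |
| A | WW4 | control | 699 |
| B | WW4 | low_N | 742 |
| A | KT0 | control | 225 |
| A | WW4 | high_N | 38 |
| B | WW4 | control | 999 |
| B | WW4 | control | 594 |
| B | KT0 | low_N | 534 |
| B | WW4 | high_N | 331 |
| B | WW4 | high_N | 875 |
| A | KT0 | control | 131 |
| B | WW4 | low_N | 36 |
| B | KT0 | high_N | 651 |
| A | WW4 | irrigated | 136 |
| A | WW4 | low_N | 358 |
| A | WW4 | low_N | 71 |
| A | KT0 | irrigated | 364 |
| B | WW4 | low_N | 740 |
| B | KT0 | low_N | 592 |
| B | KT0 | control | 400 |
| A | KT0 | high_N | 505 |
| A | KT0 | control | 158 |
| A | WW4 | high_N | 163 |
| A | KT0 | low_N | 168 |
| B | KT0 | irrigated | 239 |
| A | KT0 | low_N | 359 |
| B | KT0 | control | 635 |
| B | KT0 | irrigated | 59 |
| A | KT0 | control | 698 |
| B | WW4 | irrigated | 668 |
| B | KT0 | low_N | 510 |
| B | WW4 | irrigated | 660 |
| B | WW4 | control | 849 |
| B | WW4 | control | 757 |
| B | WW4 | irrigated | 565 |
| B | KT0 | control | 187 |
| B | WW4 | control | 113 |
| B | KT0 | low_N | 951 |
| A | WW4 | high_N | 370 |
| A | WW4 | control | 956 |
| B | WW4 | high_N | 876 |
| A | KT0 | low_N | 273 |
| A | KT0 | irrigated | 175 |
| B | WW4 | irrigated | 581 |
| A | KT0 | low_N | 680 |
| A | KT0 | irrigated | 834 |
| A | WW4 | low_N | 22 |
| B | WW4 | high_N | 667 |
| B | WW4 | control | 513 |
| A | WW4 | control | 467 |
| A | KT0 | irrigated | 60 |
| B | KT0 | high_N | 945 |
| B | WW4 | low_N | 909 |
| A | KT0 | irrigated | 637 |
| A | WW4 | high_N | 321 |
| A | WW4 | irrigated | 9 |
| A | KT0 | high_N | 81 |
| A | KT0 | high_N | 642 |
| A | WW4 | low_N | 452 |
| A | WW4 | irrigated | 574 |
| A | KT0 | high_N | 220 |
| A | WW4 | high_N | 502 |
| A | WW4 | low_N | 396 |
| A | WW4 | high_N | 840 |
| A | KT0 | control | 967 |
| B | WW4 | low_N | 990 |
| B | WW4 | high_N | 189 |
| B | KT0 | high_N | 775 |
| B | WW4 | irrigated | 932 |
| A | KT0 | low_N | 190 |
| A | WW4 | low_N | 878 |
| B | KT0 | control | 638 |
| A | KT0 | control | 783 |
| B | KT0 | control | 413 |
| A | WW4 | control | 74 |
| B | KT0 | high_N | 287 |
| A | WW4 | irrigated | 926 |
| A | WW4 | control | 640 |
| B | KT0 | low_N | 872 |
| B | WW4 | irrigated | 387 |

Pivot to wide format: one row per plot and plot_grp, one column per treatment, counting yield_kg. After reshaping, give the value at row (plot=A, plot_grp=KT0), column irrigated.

6

Rows with plot=A, plot_grp=KT0 and treatment=irrigated: yield_kg values are 311, 364, 175, 834, 60, 637.
6 rows match — count = 6.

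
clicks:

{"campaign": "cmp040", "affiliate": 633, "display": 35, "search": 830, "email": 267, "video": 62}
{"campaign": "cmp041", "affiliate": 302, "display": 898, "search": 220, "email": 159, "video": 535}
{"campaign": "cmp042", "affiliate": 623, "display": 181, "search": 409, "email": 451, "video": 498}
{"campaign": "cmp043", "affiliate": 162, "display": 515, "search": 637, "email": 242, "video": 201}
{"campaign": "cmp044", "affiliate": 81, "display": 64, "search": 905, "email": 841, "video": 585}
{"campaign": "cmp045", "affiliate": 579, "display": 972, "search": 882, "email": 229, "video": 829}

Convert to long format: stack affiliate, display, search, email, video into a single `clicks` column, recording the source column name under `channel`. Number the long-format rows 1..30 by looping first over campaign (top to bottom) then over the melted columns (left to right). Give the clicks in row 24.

30 rows total (6 × 5). Row 24: index ⌊(24-1)/5⌋ = 4 into campaign → cmp044; (24-1) mod 5 = 3 into the melted columns → email.
So row 24 is (cmp044, email, 841); clicks = 841.

841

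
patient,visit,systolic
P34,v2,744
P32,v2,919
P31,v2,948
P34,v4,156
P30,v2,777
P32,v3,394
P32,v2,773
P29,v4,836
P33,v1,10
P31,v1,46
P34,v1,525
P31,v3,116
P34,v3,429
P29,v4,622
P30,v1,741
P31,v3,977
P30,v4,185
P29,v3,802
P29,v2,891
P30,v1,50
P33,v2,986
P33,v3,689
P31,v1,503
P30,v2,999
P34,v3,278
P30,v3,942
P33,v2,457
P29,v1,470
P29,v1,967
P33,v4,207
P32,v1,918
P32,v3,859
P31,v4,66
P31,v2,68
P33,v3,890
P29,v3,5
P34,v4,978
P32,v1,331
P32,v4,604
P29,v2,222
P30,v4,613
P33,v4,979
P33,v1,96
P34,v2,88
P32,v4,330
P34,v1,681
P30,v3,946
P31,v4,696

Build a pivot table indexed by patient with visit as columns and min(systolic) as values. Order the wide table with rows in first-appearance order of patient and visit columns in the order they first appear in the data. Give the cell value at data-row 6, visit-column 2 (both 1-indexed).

207

With rows in first-appearance order of patient, row 6 is patient=P33. visit columns in first-appearance order: v2, v4, v3, v1; column 2 is v4.
Long rows with patient=P33, visit=v4: min(207, 979) = 207.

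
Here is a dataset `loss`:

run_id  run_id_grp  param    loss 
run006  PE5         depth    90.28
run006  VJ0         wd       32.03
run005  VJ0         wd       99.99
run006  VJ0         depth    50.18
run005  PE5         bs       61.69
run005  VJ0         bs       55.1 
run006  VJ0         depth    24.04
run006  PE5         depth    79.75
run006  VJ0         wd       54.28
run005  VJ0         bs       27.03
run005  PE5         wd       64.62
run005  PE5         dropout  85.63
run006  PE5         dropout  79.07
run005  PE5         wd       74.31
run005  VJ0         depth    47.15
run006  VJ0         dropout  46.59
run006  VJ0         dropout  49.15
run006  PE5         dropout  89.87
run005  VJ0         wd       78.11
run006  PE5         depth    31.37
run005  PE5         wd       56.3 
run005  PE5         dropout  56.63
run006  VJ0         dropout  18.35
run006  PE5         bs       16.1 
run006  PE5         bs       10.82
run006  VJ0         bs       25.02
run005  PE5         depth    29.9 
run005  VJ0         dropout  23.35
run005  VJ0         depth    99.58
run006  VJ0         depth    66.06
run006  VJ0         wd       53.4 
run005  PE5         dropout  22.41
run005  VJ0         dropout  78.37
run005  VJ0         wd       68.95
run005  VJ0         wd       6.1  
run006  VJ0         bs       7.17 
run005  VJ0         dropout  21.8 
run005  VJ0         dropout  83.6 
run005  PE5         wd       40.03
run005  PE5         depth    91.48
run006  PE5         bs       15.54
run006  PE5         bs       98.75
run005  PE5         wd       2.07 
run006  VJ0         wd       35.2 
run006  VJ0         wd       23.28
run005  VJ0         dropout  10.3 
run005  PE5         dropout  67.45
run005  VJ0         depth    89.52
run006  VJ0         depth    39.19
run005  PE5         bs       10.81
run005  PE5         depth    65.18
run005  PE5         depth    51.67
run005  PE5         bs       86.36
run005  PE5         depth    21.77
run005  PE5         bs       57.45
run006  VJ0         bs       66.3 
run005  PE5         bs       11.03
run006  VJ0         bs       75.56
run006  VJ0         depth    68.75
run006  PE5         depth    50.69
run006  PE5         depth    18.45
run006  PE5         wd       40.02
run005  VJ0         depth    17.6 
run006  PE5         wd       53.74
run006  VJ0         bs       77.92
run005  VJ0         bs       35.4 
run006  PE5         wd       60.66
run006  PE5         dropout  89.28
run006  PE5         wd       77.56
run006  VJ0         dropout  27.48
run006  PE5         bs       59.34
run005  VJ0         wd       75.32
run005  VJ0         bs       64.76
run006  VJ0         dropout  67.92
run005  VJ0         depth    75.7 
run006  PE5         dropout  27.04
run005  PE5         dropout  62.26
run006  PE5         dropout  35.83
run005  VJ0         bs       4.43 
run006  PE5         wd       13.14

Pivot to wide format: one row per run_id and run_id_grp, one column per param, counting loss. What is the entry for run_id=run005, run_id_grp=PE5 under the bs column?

5

Rows with run_id=run005, run_id_grp=PE5 and param=bs: loss values are 61.69, 10.81, 86.36, 57.45, 11.03.
5 rows match — count = 5.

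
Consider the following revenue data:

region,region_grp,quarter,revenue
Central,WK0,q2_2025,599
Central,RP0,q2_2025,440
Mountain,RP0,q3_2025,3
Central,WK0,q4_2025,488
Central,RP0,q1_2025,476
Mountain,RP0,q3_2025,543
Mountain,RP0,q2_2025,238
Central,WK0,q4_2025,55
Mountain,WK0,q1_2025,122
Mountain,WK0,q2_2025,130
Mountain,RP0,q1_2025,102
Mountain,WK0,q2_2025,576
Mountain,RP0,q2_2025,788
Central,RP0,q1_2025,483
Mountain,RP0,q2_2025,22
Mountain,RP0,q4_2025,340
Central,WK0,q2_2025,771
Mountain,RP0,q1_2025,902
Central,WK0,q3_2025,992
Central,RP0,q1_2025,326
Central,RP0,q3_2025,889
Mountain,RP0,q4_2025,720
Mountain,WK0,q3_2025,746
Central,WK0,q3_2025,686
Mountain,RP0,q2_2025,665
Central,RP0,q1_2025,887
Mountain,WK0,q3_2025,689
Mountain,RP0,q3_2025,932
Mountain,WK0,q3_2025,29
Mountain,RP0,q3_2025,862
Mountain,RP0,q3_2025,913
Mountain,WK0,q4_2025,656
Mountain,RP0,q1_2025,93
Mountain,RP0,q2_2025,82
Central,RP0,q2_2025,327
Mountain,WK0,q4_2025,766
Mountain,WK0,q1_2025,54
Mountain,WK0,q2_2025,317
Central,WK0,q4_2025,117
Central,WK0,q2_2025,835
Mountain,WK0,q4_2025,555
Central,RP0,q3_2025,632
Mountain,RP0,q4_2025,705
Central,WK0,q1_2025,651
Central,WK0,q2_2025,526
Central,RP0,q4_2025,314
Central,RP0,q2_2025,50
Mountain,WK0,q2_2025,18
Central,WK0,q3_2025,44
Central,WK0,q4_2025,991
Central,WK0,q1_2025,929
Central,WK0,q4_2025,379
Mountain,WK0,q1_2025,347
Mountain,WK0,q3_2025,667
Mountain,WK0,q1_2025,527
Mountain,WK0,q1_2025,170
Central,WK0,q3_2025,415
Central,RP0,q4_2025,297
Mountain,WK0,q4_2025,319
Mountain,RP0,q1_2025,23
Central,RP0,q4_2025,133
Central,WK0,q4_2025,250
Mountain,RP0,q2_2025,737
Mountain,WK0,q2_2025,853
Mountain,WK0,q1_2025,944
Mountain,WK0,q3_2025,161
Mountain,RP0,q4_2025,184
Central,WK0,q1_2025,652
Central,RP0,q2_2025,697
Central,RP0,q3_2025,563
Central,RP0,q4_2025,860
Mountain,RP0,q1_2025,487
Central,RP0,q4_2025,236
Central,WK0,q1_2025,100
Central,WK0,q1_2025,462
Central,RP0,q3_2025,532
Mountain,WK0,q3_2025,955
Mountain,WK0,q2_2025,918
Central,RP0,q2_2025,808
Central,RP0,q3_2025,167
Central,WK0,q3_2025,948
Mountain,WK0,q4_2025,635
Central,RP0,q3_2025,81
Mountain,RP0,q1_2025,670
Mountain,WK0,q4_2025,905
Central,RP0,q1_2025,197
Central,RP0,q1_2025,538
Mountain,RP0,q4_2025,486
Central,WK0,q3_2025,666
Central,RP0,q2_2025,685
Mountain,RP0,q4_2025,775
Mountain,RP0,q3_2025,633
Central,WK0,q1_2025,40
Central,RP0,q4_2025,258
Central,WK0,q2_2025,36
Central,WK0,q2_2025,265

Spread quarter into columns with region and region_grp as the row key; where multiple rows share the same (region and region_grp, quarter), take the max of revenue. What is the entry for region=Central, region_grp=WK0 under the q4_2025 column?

991

Rows with region=Central, region_grp=WK0 and quarter=q4_2025: revenue values are 488, 55, 117, 991, 379, 250.
max(488, 55, 117, 991, 379, 250) = 991.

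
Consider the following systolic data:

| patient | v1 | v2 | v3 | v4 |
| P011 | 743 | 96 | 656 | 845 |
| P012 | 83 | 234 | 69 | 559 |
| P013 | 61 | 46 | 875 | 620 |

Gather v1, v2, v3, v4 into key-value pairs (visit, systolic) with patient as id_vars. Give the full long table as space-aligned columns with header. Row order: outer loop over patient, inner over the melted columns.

patient  visit  systolic
P011     v1     743     
P011     v2     96      
P011     v3     656     
P011     v4     845     
P012     v1     83      
P012     v2     234     
P012     v3     69      
P012     v4     559     
P013     v1     61      
P013     v2     46      
P013     v3     875     
P013     v4     620     

Each (patient, column) pair becomes one row: 3 × 4 = 12 rows.
For example, (P011, v1) → systolic=743.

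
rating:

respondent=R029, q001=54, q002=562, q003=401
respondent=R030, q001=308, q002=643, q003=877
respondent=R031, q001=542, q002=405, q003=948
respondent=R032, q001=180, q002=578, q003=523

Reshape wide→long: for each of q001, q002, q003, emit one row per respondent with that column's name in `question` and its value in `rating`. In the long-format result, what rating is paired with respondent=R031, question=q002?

405

Unpivoting turns each (respondent, wide-column) pair into one long row.
The wide cell at row R031, column q002 holds 405, so the long row (R031, q002) has rating=405.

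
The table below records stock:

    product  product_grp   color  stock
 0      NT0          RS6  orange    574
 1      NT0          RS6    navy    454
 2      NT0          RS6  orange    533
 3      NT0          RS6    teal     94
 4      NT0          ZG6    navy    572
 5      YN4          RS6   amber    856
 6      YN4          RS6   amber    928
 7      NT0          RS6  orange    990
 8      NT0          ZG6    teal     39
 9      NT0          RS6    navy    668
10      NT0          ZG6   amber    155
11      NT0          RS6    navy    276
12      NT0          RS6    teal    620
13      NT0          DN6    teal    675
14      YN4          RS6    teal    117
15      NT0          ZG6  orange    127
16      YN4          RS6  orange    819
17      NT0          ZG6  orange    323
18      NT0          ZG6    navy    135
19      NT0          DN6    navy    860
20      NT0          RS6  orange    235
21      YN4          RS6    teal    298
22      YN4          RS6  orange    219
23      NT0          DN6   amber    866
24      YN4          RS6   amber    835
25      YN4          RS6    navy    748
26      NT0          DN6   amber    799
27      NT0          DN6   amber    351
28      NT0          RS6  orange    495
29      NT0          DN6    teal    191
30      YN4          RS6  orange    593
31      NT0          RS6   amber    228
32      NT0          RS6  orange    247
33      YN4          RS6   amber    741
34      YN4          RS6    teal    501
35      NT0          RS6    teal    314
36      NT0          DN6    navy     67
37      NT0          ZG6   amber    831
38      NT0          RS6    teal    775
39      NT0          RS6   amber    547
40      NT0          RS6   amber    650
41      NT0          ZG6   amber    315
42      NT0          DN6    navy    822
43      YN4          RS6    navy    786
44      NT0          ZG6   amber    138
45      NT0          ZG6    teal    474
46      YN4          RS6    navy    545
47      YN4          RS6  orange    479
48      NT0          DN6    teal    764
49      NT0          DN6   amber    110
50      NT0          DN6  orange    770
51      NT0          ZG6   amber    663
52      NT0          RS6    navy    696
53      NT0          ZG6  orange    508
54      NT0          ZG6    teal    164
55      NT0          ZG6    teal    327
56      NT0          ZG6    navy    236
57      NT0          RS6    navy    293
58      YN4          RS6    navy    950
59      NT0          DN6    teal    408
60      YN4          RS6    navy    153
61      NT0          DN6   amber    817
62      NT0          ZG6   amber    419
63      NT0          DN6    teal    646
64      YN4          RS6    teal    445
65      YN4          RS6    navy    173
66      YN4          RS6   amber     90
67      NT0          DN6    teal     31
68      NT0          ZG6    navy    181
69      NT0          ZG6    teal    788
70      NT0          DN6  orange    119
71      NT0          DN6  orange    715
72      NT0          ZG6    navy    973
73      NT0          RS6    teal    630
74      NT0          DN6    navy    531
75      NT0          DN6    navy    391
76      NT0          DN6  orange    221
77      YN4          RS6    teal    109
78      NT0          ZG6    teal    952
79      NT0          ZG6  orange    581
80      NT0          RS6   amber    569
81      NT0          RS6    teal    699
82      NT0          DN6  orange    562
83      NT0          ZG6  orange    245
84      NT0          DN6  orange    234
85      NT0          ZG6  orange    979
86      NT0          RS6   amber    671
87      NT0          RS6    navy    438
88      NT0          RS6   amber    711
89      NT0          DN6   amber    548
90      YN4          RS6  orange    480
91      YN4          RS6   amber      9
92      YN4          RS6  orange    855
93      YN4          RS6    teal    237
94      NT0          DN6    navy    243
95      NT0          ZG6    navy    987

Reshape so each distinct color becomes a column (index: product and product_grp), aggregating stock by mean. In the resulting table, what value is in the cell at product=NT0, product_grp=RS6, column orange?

512.33

Rows with product=NT0, product_grp=RS6 and color=orange: stock values are 574, 533, 990, 235, 495, 247.
(574 + 533 + 990 + 235 + 495 + 247) / 6 = 512.33.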